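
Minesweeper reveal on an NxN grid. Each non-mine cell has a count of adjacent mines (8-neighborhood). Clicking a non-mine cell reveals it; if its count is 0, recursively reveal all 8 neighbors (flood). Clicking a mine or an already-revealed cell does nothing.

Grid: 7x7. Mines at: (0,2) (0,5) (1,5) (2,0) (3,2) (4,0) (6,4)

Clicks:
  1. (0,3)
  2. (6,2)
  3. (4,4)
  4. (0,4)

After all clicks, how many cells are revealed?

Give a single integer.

Click 1 (0,3) count=1: revealed 1 new [(0,3)] -> total=1
Click 2 (6,2) count=0: revealed 11 new [(4,1) (4,2) (4,3) (5,0) (5,1) (5,2) (5,3) (6,0) (6,1) (6,2) (6,3)] -> total=12
Click 3 (4,4) count=0: revealed 16 new [(2,3) (2,4) (2,5) (2,6) (3,3) (3,4) (3,5) (3,6) (4,4) (4,5) (4,6) (5,4) (5,5) (5,6) (6,5) (6,6)] -> total=28
Click 4 (0,4) count=2: revealed 1 new [(0,4)] -> total=29

Answer: 29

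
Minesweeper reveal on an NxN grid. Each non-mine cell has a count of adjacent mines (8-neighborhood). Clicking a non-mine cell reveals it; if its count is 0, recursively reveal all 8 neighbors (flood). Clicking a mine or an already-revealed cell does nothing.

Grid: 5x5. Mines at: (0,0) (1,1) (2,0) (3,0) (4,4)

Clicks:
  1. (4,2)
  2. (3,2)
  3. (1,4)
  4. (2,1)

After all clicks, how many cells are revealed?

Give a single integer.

Click 1 (4,2) count=0: revealed 17 new [(0,2) (0,3) (0,4) (1,2) (1,3) (1,4) (2,1) (2,2) (2,3) (2,4) (3,1) (3,2) (3,3) (3,4) (4,1) (4,2) (4,3)] -> total=17
Click 2 (3,2) count=0: revealed 0 new [(none)] -> total=17
Click 3 (1,4) count=0: revealed 0 new [(none)] -> total=17
Click 4 (2,1) count=3: revealed 0 new [(none)] -> total=17

Answer: 17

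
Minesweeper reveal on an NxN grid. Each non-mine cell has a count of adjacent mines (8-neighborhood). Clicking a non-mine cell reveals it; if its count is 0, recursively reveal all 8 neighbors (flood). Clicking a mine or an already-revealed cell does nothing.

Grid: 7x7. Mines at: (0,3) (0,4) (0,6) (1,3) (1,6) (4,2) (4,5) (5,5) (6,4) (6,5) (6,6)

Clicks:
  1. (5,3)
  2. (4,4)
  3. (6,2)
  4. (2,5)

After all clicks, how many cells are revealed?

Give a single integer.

Answer: 24

Derivation:
Click 1 (5,3) count=2: revealed 1 new [(5,3)] -> total=1
Click 2 (4,4) count=2: revealed 1 new [(4,4)] -> total=2
Click 3 (6,2) count=0: revealed 21 new [(0,0) (0,1) (0,2) (1,0) (1,1) (1,2) (2,0) (2,1) (2,2) (3,0) (3,1) (3,2) (4,0) (4,1) (5,0) (5,1) (5,2) (6,0) (6,1) (6,2) (6,3)] -> total=23
Click 4 (2,5) count=1: revealed 1 new [(2,5)] -> total=24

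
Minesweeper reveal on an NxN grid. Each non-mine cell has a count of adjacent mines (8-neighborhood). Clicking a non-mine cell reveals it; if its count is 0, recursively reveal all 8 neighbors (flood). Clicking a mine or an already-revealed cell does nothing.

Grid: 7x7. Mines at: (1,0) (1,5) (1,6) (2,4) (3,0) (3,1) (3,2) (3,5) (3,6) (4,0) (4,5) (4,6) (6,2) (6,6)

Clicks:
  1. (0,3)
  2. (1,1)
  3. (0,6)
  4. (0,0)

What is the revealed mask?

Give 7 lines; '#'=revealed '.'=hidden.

Click 1 (0,3) count=0: revealed 11 new [(0,1) (0,2) (0,3) (0,4) (1,1) (1,2) (1,3) (1,4) (2,1) (2,2) (2,3)] -> total=11
Click 2 (1,1) count=1: revealed 0 new [(none)] -> total=11
Click 3 (0,6) count=2: revealed 1 new [(0,6)] -> total=12
Click 4 (0,0) count=1: revealed 1 new [(0,0)] -> total=13

Answer: #####.#
.####..
.###...
.......
.......
.......
.......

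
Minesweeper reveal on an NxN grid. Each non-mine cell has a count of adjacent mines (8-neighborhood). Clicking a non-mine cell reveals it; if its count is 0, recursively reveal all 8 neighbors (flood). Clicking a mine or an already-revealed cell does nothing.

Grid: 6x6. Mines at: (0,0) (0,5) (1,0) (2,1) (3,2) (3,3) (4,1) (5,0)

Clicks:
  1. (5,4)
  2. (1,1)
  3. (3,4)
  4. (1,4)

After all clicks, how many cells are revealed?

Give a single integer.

Answer: 15

Derivation:
Click 1 (5,4) count=0: revealed 14 new [(1,4) (1,5) (2,4) (2,5) (3,4) (3,5) (4,2) (4,3) (4,4) (4,5) (5,2) (5,3) (5,4) (5,5)] -> total=14
Click 2 (1,1) count=3: revealed 1 new [(1,1)] -> total=15
Click 3 (3,4) count=1: revealed 0 new [(none)] -> total=15
Click 4 (1,4) count=1: revealed 0 new [(none)] -> total=15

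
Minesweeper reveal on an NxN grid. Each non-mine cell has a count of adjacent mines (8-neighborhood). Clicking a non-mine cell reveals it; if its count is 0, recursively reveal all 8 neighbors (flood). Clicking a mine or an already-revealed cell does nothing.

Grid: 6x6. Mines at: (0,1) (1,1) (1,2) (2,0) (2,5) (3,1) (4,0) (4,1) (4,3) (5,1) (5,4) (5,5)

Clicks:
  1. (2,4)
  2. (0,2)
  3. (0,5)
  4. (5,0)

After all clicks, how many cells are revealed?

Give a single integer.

Click 1 (2,4) count=1: revealed 1 new [(2,4)] -> total=1
Click 2 (0,2) count=3: revealed 1 new [(0,2)] -> total=2
Click 3 (0,5) count=0: revealed 6 new [(0,3) (0,4) (0,5) (1,3) (1,4) (1,5)] -> total=8
Click 4 (5,0) count=3: revealed 1 new [(5,0)] -> total=9

Answer: 9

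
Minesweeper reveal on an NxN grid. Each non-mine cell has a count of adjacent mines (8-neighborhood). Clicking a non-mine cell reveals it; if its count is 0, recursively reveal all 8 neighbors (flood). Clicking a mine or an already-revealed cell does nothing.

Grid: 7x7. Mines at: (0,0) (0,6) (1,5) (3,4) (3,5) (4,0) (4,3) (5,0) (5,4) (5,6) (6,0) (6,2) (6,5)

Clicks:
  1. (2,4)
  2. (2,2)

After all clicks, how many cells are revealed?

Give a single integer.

Click 1 (2,4) count=3: revealed 1 new [(2,4)] -> total=1
Click 2 (2,2) count=0: revealed 17 new [(0,1) (0,2) (0,3) (0,4) (1,0) (1,1) (1,2) (1,3) (1,4) (2,0) (2,1) (2,2) (2,3) (3,0) (3,1) (3,2) (3,3)] -> total=18

Answer: 18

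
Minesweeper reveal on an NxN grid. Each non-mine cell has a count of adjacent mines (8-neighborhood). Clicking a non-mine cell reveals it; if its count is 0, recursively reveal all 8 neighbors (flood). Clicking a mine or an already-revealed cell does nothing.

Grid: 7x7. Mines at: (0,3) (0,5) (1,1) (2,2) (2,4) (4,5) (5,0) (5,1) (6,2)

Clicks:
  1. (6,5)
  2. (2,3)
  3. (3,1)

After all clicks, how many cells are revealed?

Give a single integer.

Answer: 10

Derivation:
Click 1 (6,5) count=0: revealed 8 new [(5,3) (5,4) (5,5) (5,6) (6,3) (6,4) (6,5) (6,6)] -> total=8
Click 2 (2,3) count=2: revealed 1 new [(2,3)] -> total=9
Click 3 (3,1) count=1: revealed 1 new [(3,1)] -> total=10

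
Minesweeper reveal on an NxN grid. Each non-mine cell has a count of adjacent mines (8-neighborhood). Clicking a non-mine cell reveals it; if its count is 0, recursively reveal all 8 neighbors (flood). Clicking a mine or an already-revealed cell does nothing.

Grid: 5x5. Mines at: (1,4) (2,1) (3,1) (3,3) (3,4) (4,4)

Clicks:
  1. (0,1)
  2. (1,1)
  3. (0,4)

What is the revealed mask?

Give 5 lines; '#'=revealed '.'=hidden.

Click 1 (0,1) count=0: revealed 8 new [(0,0) (0,1) (0,2) (0,3) (1,0) (1,1) (1,2) (1,3)] -> total=8
Click 2 (1,1) count=1: revealed 0 new [(none)] -> total=8
Click 3 (0,4) count=1: revealed 1 new [(0,4)] -> total=9

Answer: #####
####.
.....
.....
.....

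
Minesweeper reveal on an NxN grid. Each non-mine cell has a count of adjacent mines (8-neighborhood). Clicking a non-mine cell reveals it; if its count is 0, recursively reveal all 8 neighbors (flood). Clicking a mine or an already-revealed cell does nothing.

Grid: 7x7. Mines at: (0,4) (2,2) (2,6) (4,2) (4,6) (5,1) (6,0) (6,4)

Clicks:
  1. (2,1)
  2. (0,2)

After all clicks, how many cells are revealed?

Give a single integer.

Answer: 14

Derivation:
Click 1 (2,1) count=1: revealed 1 new [(2,1)] -> total=1
Click 2 (0,2) count=0: revealed 13 new [(0,0) (0,1) (0,2) (0,3) (1,0) (1,1) (1,2) (1,3) (2,0) (3,0) (3,1) (4,0) (4,1)] -> total=14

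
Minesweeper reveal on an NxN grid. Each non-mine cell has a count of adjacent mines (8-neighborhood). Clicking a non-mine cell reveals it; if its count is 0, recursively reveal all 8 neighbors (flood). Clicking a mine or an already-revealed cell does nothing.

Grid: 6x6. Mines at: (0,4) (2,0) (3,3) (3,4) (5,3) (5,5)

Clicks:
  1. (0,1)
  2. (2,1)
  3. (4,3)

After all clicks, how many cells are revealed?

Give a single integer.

Click 1 (0,1) count=0: revealed 11 new [(0,0) (0,1) (0,2) (0,3) (1,0) (1,1) (1,2) (1,3) (2,1) (2,2) (2,3)] -> total=11
Click 2 (2,1) count=1: revealed 0 new [(none)] -> total=11
Click 3 (4,3) count=3: revealed 1 new [(4,3)] -> total=12

Answer: 12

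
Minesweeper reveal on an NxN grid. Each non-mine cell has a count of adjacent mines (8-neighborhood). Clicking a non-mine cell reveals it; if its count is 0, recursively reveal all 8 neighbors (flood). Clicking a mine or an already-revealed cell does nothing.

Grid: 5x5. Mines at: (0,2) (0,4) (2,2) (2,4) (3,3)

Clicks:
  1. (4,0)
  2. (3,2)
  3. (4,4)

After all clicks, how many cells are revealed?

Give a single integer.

Click 1 (4,0) count=0: revealed 12 new [(0,0) (0,1) (1,0) (1,1) (2,0) (2,1) (3,0) (3,1) (3,2) (4,0) (4,1) (4,2)] -> total=12
Click 2 (3,2) count=2: revealed 0 new [(none)] -> total=12
Click 3 (4,4) count=1: revealed 1 new [(4,4)] -> total=13

Answer: 13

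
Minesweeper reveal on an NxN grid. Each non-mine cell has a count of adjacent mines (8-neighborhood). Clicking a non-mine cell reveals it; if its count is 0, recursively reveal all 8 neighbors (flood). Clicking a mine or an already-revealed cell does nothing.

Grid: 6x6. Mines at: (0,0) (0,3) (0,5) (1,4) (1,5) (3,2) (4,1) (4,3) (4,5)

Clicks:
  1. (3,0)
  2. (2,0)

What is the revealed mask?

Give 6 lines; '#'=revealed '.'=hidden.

Click 1 (3,0) count=1: revealed 1 new [(3,0)] -> total=1
Click 2 (2,0) count=0: revealed 5 new [(1,0) (1,1) (2,0) (2,1) (3,1)] -> total=6

Answer: ......
##....
##....
##....
......
......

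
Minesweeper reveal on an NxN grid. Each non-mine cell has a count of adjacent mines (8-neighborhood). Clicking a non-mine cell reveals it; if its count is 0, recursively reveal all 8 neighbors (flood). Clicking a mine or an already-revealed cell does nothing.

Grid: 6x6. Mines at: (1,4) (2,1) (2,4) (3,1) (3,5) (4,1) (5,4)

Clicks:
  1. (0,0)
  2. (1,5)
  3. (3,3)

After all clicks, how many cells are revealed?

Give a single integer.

Click 1 (0,0) count=0: revealed 8 new [(0,0) (0,1) (0,2) (0,3) (1,0) (1,1) (1,2) (1,3)] -> total=8
Click 2 (1,5) count=2: revealed 1 new [(1,5)] -> total=9
Click 3 (3,3) count=1: revealed 1 new [(3,3)] -> total=10

Answer: 10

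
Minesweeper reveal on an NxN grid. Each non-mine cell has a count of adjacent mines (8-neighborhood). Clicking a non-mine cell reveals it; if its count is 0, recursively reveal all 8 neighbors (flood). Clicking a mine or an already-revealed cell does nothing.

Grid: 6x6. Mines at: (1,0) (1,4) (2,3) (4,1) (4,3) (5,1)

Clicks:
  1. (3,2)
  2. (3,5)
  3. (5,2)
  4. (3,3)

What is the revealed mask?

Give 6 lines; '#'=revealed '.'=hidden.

Answer: ......
......
....##
..####
....##
..#.##

Derivation:
Click 1 (3,2) count=3: revealed 1 new [(3,2)] -> total=1
Click 2 (3,5) count=0: revealed 8 new [(2,4) (2,5) (3,4) (3,5) (4,4) (4,5) (5,4) (5,5)] -> total=9
Click 3 (5,2) count=3: revealed 1 new [(5,2)] -> total=10
Click 4 (3,3) count=2: revealed 1 new [(3,3)] -> total=11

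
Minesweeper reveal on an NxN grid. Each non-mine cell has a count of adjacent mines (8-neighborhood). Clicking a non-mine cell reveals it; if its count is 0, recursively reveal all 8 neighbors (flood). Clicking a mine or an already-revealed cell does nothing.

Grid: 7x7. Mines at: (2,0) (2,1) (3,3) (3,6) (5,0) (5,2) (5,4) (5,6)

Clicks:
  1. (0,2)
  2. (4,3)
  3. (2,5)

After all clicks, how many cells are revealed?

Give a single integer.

Click 1 (0,2) count=0: revealed 19 new [(0,0) (0,1) (0,2) (0,3) (0,4) (0,5) (0,6) (1,0) (1,1) (1,2) (1,3) (1,4) (1,5) (1,6) (2,2) (2,3) (2,4) (2,5) (2,6)] -> total=19
Click 2 (4,3) count=3: revealed 1 new [(4,3)] -> total=20
Click 3 (2,5) count=1: revealed 0 new [(none)] -> total=20

Answer: 20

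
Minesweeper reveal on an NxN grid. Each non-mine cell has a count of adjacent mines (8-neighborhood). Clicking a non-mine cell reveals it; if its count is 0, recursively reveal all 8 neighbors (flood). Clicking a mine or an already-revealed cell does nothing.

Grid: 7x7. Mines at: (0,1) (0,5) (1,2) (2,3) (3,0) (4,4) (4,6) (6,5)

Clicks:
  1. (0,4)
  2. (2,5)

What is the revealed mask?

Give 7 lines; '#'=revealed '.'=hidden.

Click 1 (0,4) count=1: revealed 1 new [(0,4)] -> total=1
Click 2 (2,5) count=0: revealed 9 new [(1,4) (1,5) (1,6) (2,4) (2,5) (2,6) (3,4) (3,5) (3,6)] -> total=10

Answer: ....#..
....###
....###
....###
.......
.......
.......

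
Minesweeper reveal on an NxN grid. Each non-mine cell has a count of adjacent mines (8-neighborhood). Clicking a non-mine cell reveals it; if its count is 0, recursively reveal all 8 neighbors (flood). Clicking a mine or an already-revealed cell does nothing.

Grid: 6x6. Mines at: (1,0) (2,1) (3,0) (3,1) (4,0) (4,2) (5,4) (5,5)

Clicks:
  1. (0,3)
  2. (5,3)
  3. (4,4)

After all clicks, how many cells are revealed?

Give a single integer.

Answer: 22

Derivation:
Click 1 (0,3) count=0: revealed 21 new [(0,1) (0,2) (0,3) (0,4) (0,5) (1,1) (1,2) (1,3) (1,4) (1,5) (2,2) (2,3) (2,4) (2,5) (3,2) (3,3) (3,4) (3,5) (4,3) (4,4) (4,5)] -> total=21
Click 2 (5,3) count=2: revealed 1 new [(5,3)] -> total=22
Click 3 (4,4) count=2: revealed 0 new [(none)] -> total=22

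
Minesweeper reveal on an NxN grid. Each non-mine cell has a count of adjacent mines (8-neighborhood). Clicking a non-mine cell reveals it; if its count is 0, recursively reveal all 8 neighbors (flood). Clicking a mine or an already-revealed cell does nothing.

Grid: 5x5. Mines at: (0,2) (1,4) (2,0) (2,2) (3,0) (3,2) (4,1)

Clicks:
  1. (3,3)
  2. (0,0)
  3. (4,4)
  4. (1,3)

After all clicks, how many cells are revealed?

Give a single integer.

Click 1 (3,3) count=2: revealed 1 new [(3,3)] -> total=1
Click 2 (0,0) count=0: revealed 4 new [(0,0) (0,1) (1,0) (1,1)] -> total=5
Click 3 (4,4) count=0: revealed 5 new [(2,3) (2,4) (3,4) (4,3) (4,4)] -> total=10
Click 4 (1,3) count=3: revealed 1 new [(1,3)] -> total=11

Answer: 11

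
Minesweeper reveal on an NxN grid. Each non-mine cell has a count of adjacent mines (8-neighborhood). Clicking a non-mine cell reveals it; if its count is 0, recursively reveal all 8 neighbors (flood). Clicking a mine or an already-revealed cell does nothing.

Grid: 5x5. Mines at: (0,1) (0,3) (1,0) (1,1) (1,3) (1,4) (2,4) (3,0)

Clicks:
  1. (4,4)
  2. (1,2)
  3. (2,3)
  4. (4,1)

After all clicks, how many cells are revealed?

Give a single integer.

Answer: 12

Derivation:
Click 1 (4,4) count=0: revealed 11 new [(2,1) (2,2) (2,3) (3,1) (3,2) (3,3) (3,4) (4,1) (4,2) (4,3) (4,4)] -> total=11
Click 2 (1,2) count=4: revealed 1 new [(1,2)] -> total=12
Click 3 (2,3) count=3: revealed 0 new [(none)] -> total=12
Click 4 (4,1) count=1: revealed 0 new [(none)] -> total=12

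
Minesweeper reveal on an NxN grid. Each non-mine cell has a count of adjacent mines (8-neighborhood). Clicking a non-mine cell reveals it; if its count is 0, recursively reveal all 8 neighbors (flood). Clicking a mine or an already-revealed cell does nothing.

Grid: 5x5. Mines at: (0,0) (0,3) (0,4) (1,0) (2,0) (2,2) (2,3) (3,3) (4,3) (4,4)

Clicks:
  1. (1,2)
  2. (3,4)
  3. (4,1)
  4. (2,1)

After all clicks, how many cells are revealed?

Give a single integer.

Click 1 (1,2) count=3: revealed 1 new [(1,2)] -> total=1
Click 2 (3,4) count=4: revealed 1 new [(3,4)] -> total=2
Click 3 (4,1) count=0: revealed 6 new [(3,0) (3,1) (3,2) (4,0) (4,1) (4,2)] -> total=8
Click 4 (2,1) count=3: revealed 1 new [(2,1)] -> total=9

Answer: 9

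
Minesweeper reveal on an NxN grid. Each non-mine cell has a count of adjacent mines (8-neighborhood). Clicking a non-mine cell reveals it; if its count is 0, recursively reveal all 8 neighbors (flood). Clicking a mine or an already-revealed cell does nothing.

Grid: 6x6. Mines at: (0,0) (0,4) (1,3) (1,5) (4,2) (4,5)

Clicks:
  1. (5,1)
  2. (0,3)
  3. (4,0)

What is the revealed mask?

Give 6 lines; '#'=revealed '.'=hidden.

Answer: ...#..
###...
###...
###...
##....
##....

Derivation:
Click 1 (5,1) count=1: revealed 1 new [(5,1)] -> total=1
Click 2 (0,3) count=2: revealed 1 new [(0,3)] -> total=2
Click 3 (4,0) count=0: revealed 12 new [(1,0) (1,1) (1,2) (2,0) (2,1) (2,2) (3,0) (3,1) (3,2) (4,0) (4,1) (5,0)] -> total=14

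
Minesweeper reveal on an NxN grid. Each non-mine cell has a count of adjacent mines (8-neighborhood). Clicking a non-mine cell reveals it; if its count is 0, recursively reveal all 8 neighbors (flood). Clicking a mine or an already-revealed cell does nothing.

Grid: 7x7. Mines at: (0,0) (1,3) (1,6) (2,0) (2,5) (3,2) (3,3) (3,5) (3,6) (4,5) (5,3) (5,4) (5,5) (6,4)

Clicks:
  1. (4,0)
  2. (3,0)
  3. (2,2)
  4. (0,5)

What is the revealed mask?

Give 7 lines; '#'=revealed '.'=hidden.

Answer: .....#.
.......
..#....
##.....
###....
###....
###....

Derivation:
Click 1 (4,0) count=0: revealed 11 new [(3,0) (3,1) (4,0) (4,1) (4,2) (5,0) (5,1) (5,2) (6,0) (6,1) (6,2)] -> total=11
Click 2 (3,0) count=1: revealed 0 new [(none)] -> total=11
Click 3 (2,2) count=3: revealed 1 new [(2,2)] -> total=12
Click 4 (0,5) count=1: revealed 1 new [(0,5)] -> total=13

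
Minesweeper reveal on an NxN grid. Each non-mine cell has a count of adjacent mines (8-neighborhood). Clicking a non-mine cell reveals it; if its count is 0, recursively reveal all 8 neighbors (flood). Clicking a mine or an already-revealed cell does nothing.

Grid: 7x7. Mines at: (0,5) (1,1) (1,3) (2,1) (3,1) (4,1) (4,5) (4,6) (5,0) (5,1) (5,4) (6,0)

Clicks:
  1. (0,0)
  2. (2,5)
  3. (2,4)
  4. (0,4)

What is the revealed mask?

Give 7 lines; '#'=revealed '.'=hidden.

Click 1 (0,0) count=1: revealed 1 new [(0,0)] -> total=1
Click 2 (2,5) count=0: revealed 9 new [(1,4) (1,5) (1,6) (2,4) (2,5) (2,6) (3,4) (3,5) (3,6)] -> total=10
Click 3 (2,4) count=1: revealed 0 new [(none)] -> total=10
Click 4 (0,4) count=2: revealed 1 new [(0,4)] -> total=11

Answer: #...#..
....###
....###
....###
.......
.......
.......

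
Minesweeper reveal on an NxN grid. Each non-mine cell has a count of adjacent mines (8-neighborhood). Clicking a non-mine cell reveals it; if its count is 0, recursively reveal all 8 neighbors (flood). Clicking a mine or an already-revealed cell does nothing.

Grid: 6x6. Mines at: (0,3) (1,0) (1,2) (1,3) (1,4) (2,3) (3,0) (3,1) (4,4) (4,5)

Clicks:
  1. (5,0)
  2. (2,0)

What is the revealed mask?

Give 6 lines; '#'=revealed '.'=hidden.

Answer: ......
......
#.....
......
####..
####..

Derivation:
Click 1 (5,0) count=0: revealed 8 new [(4,0) (4,1) (4,2) (4,3) (5,0) (5,1) (5,2) (5,3)] -> total=8
Click 2 (2,0) count=3: revealed 1 new [(2,0)] -> total=9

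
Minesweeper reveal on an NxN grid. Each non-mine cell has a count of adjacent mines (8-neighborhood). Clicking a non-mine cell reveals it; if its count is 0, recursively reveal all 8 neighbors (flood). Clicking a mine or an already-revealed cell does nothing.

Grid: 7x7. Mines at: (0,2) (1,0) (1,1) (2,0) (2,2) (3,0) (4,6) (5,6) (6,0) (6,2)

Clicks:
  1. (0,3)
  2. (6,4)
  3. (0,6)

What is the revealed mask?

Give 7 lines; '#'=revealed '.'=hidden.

Answer: ...####
...####
...####
.######
.#####.
.#####.
...###.

Derivation:
Click 1 (0,3) count=1: revealed 1 new [(0,3)] -> total=1
Click 2 (6,4) count=0: revealed 30 new [(0,4) (0,5) (0,6) (1,3) (1,4) (1,5) (1,6) (2,3) (2,4) (2,5) (2,6) (3,1) (3,2) (3,3) (3,4) (3,5) (3,6) (4,1) (4,2) (4,3) (4,4) (4,5) (5,1) (5,2) (5,3) (5,4) (5,5) (6,3) (6,4) (6,5)] -> total=31
Click 3 (0,6) count=0: revealed 0 new [(none)] -> total=31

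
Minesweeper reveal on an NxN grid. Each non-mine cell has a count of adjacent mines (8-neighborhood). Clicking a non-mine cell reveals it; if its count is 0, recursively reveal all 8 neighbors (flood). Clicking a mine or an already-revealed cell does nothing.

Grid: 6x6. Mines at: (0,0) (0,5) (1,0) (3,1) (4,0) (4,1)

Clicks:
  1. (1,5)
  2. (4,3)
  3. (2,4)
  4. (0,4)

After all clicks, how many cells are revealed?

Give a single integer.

Click 1 (1,5) count=1: revealed 1 new [(1,5)] -> total=1
Click 2 (4,3) count=0: revealed 25 new [(0,1) (0,2) (0,3) (0,4) (1,1) (1,2) (1,3) (1,4) (2,1) (2,2) (2,3) (2,4) (2,5) (3,2) (3,3) (3,4) (3,5) (4,2) (4,3) (4,4) (4,5) (5,2) (5,3) (5,4) (5,5)] -> total=26
Click 3 (2,4) count=0: revealed 0 new [(none)] -> total=26
Click 4 (0,4) count=1: revealed 0 new [(none)] -> total=26

Answer: 26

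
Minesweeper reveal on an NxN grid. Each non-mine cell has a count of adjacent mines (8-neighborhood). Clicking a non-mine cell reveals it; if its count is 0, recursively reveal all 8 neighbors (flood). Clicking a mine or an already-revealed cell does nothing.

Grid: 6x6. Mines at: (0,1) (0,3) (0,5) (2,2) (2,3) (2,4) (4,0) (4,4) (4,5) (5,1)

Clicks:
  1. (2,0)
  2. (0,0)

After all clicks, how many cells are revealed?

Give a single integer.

Answer: 7

Derivation:
Click 1 (2,0) count=0: revealed 6 new [(1,0) (1,1) (2,0) (2,1) (3,0) (3,1)] -> total=6
Click 2 (0,0) count=1: revealed 1 new [(0,0)] -> total=7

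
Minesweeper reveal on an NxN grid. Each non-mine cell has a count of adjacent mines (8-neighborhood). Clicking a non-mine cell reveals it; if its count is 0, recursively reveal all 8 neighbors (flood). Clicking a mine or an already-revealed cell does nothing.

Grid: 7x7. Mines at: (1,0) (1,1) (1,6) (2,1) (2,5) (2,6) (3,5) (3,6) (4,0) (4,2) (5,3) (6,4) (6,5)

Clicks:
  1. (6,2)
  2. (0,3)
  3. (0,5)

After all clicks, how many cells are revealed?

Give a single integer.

Click 1 (6,2) count=1: revealed 1 new [(6,2)] -> total=1
Click 2 (0,3) count=0: revealed 14 new [(0,2) (0,3) (0,4) (0,5) (1,2) (1,3) (1,4) (1,5) (2,2) (2,3) (2,4) (3,2) (3,3) (3,4)] -> total=15
Click 3 (0,5) count=1: revealed 0 new [(none)] -> total=15

Answer: 15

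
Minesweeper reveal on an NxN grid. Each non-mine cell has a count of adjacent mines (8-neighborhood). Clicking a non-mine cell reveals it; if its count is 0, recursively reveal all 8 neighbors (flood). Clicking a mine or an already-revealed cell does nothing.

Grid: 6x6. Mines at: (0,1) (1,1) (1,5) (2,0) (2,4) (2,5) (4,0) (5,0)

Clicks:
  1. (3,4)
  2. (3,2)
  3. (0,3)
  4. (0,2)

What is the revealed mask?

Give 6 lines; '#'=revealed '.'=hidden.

Click 1 (3,4) count=2: revealed 1 new [(3,4)] -> total=1
Click 2 (3,2) count=0: revealed 17 new [(2,1) (2,2) (2,3) (3,1) (3,2) (3,3) (3,5) (4,1) (4,2) (4,3) (4,4) (4,5) (5,1) (5,2) (5,3) (5,4) (5,5)] -> total=18
Click 3 (0,3) count=0: revealed 6 new [(0,2) (0,3) (0,4) (1,2) (1,3) (1,4)] -> total=24
Click 4 (0,2) count=2: revealed 0 new [(none)] -> total=24

Answer: ..###.
..###.
.###..
.#####
.#####
.#####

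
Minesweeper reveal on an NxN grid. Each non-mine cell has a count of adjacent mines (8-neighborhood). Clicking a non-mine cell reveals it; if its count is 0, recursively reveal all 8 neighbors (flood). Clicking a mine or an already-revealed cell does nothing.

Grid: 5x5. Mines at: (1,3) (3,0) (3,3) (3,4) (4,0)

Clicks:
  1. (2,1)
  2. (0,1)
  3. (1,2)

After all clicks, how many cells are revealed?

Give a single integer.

Answer: 9

Derivation:
Click 1 (2,1) count=1: revealed 1 new [(2,1)] -> total=1
Click 2 (0,1) count=0: revealed 8 new [(0,0) (0,1) (0,2) (1,0) (1,1) (1,2) (2,0) (2,2)] -> total=9
Click 3 (1,2) count=1: revealed 0 new [(none)] -> total=9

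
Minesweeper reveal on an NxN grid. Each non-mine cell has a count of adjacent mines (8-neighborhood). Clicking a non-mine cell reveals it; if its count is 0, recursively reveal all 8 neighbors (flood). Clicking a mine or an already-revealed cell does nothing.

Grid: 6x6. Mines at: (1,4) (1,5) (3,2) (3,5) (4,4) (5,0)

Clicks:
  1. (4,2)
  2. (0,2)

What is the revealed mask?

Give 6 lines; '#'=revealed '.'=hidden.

Answer: ####..
####..
####..
##....
###...
......

Derivation:
Click 1 (4,2) count=1: revealed 1 new [(4,2)] -> total=1
Click 2 (0,2) count=0: revealed 16 new [(0,0) (0,1) (0,2) (0,3) (1,0) (1,1) (1,2) (1,3) (2,0) (2,1) (2,2) (2,3) (3,0) (3,1) (4,0) (4,1)] -> total=17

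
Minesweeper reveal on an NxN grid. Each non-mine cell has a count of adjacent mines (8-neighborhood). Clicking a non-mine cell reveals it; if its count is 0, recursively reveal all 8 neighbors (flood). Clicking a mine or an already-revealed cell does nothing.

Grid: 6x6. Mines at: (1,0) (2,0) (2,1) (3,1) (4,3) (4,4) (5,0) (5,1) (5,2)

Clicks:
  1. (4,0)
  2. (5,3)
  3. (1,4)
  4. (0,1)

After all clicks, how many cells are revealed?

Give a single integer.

Answer: 20

Derivation:
Click 1 (4,0) count=3: revealed 1 new [(4,0)] -> total=1
Click 2 (5,3) count=3: revealed 1 new [(5,3)] -> total=2
Click 3 (1,4) count=0: revealed 18 new [(0,1) (0,2) (0,3) (0,4) (0,5) (1,1) (1,2) (1,3) (1,4) (1,5) (2,2) (2,3) (2,4) (2,5) (3,2) (3,3) (3,4) (3,5)] -> total=20
Click 4 (0,1) count=1: revealed 0 new [(none)] -> total=20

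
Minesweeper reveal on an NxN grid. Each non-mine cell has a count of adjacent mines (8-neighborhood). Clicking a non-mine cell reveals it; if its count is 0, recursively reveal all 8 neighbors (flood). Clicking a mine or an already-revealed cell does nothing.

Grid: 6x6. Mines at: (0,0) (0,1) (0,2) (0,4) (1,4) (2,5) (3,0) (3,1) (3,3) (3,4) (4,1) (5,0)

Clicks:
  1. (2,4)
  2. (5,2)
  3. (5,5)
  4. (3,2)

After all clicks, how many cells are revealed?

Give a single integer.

Click 1 (2,4) count=4: revealed 1 new [(2,4)] -> total=1
Click 2 (5,2) count=1: revealed 1 new [(5,2)] -> total=2
Click 3 (5,5) count=0: revealed 7 new [(4,2) (4,3) (4,4) (4,5) (5,3) (5,4) (5,5)] -> total=9
Click 4 (3,2) count=3: revealed 1 new [(3,2)] -> total=10

Answer: 10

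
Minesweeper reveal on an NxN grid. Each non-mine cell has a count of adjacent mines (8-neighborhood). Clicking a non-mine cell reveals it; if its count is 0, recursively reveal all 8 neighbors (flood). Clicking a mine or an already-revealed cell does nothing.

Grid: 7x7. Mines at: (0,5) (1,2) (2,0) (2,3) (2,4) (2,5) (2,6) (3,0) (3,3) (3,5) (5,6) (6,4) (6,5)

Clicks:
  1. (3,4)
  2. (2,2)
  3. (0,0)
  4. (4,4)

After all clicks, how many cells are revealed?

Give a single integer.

Click 1 (3,4) count=5: revealed 1 new [(3,4)] -> total=1
Click 2 (2,2) count=3: revealed 1 new [(2,2)] -> total=2
Click 3 (0,0) count=0: revealed 4 new [(0,0) (0,1) (1,0) (1,1)] -> total=6
Click 4 (4,4) count=2: revealed 1 new [(4,4)] -> total=7

Answer: 7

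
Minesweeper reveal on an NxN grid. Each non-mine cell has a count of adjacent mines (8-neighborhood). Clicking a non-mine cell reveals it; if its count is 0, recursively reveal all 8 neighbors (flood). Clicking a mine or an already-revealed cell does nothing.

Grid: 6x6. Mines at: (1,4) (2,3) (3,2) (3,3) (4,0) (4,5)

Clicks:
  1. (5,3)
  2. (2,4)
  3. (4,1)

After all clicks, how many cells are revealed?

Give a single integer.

Answer: 9

Derivation:
Click 1 (5,3) count=0: revealed 8 new [(4,1) (4,2) (4,3) (4,4) (5,1) (5,2) (5,3) (5,4)] -> total=8
Click 2 (2,4) count=3: revealed 1 new [(2,4)] -> total=9
Click 3 (4,1) count=2: revealed 0 new [(none)] -> total=9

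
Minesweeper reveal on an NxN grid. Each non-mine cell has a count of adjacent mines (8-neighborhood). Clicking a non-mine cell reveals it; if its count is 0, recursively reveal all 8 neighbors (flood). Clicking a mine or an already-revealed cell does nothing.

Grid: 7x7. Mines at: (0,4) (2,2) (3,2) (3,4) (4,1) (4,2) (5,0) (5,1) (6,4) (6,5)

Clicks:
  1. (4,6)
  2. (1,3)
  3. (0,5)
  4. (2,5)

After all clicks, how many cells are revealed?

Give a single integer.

Answer: 13

Derivation:
Click 1 (4,6) count=0: revealed 12 new [(0,5) (0,6) (1,5) (1,6) (2,5) (2,6) (3,5) (3,6) (4,5) (4,6) (5,5) (5,6)] -> total=12
Click 2 (1,3) count=2: revealed 1 new [(1,3)] -> total=13
Click 3 (0,5) count=1: revealed 0 new [(none)] -> total=13
Click 4 (2,5) count=1: revealed 0 new [(none)] -> total=13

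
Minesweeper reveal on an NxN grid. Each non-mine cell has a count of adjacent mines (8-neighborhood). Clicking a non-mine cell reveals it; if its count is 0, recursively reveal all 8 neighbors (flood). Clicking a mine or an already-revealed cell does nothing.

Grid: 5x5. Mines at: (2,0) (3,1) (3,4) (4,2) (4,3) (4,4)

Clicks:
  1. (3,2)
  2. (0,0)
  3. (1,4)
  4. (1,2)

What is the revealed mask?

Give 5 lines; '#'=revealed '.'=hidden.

Click 1 (3,2) count=3: revealed 1 new [(3,2)] -> total=1
Click 2 (0,0) count=0: revealed 14 new [(0,0) (0,1) (0,2) (0,3) (0,4) (1,0) (1,1) (1,2) (1,3) (1,4) (2,1) (2,2) (2,3) (2,4)] -> total=15
Click 3 (1,4) count=0: revealed 0 new [(none)] -> total=15
Click 4 (1,2) count=0: revealed 0 new [(none)] -> total=15

Answer: #####
#####
.####
..#..
.....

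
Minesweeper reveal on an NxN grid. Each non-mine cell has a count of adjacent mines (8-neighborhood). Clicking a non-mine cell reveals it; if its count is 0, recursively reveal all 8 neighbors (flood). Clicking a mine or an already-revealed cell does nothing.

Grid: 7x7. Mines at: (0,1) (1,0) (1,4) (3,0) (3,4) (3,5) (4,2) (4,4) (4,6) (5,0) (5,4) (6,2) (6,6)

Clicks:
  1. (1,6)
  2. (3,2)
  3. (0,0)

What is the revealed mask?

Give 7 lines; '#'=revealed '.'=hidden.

Click 1 (1,6) count=0: revealed 6 new [(0,5) (0,6) (1,5) (1,6) (2,5) (2,6)] -> total=6
Click 2 (3,2) count=1: revealed 1 new [(3,2)] -> total=7
Click 3 (0,0) count=2: revealed 1 new [(0,0)] -> total=8

Answer: #....##
.....##
.....##
..#....
.......
.......
.......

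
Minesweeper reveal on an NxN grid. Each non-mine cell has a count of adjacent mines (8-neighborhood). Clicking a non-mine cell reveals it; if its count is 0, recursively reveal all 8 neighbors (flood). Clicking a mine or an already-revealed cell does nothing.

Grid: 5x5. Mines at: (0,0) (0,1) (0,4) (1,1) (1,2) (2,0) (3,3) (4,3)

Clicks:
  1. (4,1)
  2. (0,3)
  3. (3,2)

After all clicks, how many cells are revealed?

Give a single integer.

Answer: 7

Derivation:
Click 1 (4,1) count=0: revealed 6 new [(3,0) (3,1) (3,2) (4,0) (4,1) (4,2)] -> total=6
Click 2 (0,3) count=2: revealed 1 new [(0,3)] -> total=7
Click 3 (3,2) count=2: revealed 0 new [(none)] -> total=7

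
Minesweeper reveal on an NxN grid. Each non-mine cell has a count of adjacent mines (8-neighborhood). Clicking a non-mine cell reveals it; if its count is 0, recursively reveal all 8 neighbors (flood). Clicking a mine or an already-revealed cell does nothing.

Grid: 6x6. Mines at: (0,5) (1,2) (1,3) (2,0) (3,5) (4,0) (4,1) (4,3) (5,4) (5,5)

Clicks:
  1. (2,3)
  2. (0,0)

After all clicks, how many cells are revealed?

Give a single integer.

Answer: 5

Derivation:
Click 1 (2,3) count=2: revealed 1 new [(2,3)] -> total=1
Click 2 (0,0) count=0: revealed 4 new [(0,0) (0,1) (1,0) (1,1)] -> total=5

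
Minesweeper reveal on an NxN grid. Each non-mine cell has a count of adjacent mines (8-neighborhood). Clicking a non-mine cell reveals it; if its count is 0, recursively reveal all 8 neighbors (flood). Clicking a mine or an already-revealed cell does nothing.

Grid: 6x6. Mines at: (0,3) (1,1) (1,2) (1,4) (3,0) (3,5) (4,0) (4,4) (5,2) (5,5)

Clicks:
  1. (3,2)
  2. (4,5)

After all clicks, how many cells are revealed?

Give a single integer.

Click 1 (3,2) count=0: revealed 9 new [(2,1) (2,2) (2,3) (3,1) (3,2) (3,3) (4,1) (4,2) (4,3)] -> total=9
Click 2 (4,5) count=3: revealed 1 new [(4,5)] -> total=10

Answer: 10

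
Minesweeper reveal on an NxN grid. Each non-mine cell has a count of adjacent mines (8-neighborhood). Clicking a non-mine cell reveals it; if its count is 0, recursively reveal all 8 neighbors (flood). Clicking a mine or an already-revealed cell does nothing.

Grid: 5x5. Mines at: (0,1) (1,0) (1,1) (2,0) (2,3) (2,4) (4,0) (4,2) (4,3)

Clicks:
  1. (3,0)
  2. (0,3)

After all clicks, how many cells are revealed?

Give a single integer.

Click 1 (3,0) count=2: revealed 1 new [(3,0)] -> total=1
Click 2 (0,3) count=0: revealed 6 new [(0,2) (0,3) (0,4) (1,2) (1,3) (1,4)] -> total=7

Answer: 7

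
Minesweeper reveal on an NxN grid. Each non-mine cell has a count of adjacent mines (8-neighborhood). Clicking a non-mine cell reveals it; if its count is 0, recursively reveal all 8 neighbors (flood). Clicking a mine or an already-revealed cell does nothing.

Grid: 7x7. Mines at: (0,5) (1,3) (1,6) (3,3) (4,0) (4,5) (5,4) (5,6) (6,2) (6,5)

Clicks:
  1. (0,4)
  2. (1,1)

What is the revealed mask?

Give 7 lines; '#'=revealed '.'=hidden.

Click 1 (0,4) count=2: revealed 1 new [(0,4)] -> total=1
Click 2 (1,1) count=0: revealed 12 new [(0,0) (0,1) (0,2) (1,0) (1,1) (1,2) (2,0) (2,1) (2,2) (3,0) (3,1) (3,2)] -> total=13

Answer: ###.#..
###....
###....
###....
.......
.......
.......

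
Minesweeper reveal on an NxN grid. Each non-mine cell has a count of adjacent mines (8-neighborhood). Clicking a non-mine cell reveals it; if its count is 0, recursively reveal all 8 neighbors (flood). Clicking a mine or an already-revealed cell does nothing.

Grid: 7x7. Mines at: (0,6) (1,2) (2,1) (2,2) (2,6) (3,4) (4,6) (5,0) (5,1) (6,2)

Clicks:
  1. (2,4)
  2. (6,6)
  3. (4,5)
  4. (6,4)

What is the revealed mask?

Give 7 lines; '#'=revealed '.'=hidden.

Click 1 (2,4) count=1: revealed 1 new [(2,4)] -> total=1
Click 2 (6,6) count=0: revealed 11 new [(4,3) (4,4) (4,5) (5,3) (5,4) (5,5) (5,6) (6,3) (6,4) (6,5) (6,6)] -> total=12
Click 3 (4,5) count=2: revealed 0 new [(none)] -> total=12
Click 4 (6,4) count=0: revealed 0 new [(none)] -> total=12

Answer: .......
.......
....#..
.......
...###.
...####
...####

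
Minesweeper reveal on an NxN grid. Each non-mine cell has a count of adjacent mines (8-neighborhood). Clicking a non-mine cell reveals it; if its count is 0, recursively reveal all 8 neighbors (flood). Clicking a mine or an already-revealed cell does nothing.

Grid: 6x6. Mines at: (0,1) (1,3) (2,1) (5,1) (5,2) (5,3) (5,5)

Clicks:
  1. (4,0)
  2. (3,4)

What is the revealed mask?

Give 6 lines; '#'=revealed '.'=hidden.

Answer: ....##
....##
..####
..####
#.####
......

Derivation:
Click 1 (4,0) count=1: revealed 1 new [(4,0)] -> total=1
Click 2 (3,4) count=0: revealed 16 new [(0,4) (0,5) (1,4) (1,5) (2,2) (2,3) (2,4) (2,5) (3,2) (3,3) (3,4) (3,5) (4,2) (4,3) (4,4) (4,5)] -> total=17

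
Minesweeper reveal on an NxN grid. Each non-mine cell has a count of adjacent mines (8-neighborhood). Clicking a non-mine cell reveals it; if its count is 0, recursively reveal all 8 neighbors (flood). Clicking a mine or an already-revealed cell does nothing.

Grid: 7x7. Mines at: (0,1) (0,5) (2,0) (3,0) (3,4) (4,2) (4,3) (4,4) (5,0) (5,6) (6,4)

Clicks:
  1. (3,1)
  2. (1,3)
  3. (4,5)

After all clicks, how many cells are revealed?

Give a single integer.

Click 1 (3,1) count=3: revealed 1 new [(3,1)] -> total=1
Click 2 (1,3) count=0: revealed 13 new [(0,2) (0,3) (0,4) (1,1) (1,2) (1,3) (1,4) (2,1) (2,2) (2,3) (2,4) (3,2) (3,3)] -> total=14
Click 3 (4,5) count=3: revealed 1 new [(4,5)] -> total=15

Answer: 15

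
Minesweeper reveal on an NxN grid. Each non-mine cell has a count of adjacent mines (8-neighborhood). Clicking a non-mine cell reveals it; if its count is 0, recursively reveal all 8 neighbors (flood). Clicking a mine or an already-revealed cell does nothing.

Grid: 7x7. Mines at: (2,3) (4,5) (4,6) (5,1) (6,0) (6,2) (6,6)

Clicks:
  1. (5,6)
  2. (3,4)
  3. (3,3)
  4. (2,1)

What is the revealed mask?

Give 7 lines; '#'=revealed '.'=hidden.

Answer: #######
#######
###.###
#######
###....
......#
.......

Derivation:
Click 1 (5,6) count=3: revealed 1 new [(5,6)] -> total=1
Click 2 (3,4) count=2: revealed 1 new [(3,4)] -> total=2
Click 3 (3,3) count=1: revealed 1 new [(3,3)] -> total=3
Click 4 (2,1) count=0: revealed 28 new [(0,0) (0,1) (0,2) (0,3) (0,4) (0,5) (0,6) (1,0) (1,1) (1,2) (1,3) (1,4) (1,5) (1,6) (2,0) (2,1) (2,2) (2,4) (2,5) (2,6) (3,0) (3,1) (3,2) (3,5) (3,6) (4,0) (4,1) (4,2)] -> total=31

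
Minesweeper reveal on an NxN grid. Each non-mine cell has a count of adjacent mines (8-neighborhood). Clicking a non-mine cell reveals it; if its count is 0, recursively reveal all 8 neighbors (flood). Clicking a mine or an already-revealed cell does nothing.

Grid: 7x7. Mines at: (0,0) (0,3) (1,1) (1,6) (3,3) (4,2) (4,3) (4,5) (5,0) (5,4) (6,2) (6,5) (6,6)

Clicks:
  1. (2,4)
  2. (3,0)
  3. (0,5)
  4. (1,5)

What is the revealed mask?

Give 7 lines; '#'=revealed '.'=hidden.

Click 1 (2,4) count=1: revealed 1 new [(2,4)] -> total=1
Click 2 (3,0) count=0: revealed 6 new [(2,0) (2,1) (3,0) (3,1) (4,0) (4,1)] -> total=7
Click 3 (0,5) count=1: revealed 1 new [(0,5)] -> total=8
Click 4 (1,5) count=1: revealed 1 new [(1,5)] -> total=9

Answer: .....#.
.....#.
##..#..
##.....
##.....
.......
.......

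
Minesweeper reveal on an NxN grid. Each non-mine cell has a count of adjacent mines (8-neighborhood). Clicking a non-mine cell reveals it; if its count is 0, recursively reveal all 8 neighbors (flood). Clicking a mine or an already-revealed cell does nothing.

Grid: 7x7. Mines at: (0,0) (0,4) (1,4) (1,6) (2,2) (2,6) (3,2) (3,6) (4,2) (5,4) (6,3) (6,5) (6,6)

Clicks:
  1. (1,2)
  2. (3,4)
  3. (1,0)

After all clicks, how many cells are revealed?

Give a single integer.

Answer: 11

Derivation:
Click 1 (1,2) count=1: revealed 1 new [(1,2)] -> total=1
Click 2 (3,4) count=0: revealed 9 new [(2,3) (2,4) (2,5) (3,3) (3,4) (3,5) (4,3) (4,4) (4,5)] -> total=10
Click 3 (1,0) count=1: revealed 1 new [(1,0)] -> total=11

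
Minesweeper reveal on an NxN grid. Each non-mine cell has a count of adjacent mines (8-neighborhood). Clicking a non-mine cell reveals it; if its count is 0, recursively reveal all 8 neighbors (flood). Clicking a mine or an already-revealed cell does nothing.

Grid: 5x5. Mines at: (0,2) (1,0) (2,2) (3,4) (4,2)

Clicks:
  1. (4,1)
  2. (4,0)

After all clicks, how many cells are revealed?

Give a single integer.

Click 1 (4,1) count=1: revealed 1 new [(4,1)] -> total=1
Click 2 (4,0) count=0: revealed 5 new [(2,0) (2,1) (3,0) (3,1) (4,0)] -> total=6

Answer: 6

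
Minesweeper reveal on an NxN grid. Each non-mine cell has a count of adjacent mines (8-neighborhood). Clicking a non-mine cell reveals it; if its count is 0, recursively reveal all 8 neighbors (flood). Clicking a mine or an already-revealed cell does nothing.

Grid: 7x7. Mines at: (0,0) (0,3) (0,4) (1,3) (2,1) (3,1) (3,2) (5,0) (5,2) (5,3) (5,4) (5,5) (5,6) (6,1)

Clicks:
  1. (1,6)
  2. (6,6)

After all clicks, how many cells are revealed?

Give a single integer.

Answer: 18

Derivation:
Click 1 (1,6) count=0: revealed 17 new [(0,5) (0,6) (1,4) (1,5) (1,6) (2,3) (2,4) (2,5) (2,6) (3,3) (3,4) (3,5) (3,6) (4,3) (4,4) (4,5) (4,6)] -> total=17
Click 2 (6,6) count=2: revealed 1 new [(6,6)] -> total=18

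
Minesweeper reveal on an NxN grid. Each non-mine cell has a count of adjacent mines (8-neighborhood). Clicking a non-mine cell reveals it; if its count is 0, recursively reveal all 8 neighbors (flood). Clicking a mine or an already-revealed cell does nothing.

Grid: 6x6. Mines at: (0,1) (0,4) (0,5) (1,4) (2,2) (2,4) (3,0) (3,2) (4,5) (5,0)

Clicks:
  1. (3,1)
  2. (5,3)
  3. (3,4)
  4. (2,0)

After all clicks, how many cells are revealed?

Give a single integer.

Click 1 (3,1) count=3: revealed 1 new [(3,1)] -> total=1
Click 2 (5,3) count=0: revealed 8 new [(4,1) (4,2) (4,3) (4,4) (5,1) (5,2) (5,3) (5,4)] -> total=9
Click 3 (3,4) count=2: revealed 1 new [(3,4)] -> total=10
Click 4 (2,0) count=1: revealed 1 new [(2,0)] -> total=11

Answer: 11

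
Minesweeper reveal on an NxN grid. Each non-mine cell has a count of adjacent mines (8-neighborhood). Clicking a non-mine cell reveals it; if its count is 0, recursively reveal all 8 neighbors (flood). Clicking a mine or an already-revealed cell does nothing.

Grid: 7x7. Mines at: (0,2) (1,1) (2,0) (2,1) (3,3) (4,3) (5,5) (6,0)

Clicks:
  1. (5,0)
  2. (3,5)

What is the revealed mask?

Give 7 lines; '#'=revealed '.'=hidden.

Click 1 (5,0) count=1: revealed 1 new [(5,0)] -> total=1
Click 2 (3,5) count=0: revealed 18 new [(0,3) (0,4) (0,5) (0,6) (1,3) (1,4) (1,5) (1,6) (2,3) (2,4) (2,5) (2,6) (3,4) (3,5) (3,6) (4,4) (4,5) (4,6)] -> total=19

Answer: ...####
...####
...####
....###
....###
#......
.......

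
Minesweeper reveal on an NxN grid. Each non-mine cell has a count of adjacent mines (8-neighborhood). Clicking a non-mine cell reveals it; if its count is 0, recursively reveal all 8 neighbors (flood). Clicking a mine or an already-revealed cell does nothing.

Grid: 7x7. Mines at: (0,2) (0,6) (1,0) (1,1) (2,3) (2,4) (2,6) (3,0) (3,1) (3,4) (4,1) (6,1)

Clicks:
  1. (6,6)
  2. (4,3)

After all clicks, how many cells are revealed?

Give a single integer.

Click 1 (6,6) count=0: revealed 17 new [(3,5) (3,6) (4,2) (4,3) (4,4) (4,5) (4,6) (5,2) (5,3) (5,4) (5,5) (5,6) (6,2) (6,3) (6,4) (6,5) (6,6)] -> total=17
Click 2 (4,3) count=1: revealed 0 new [(none)] -> total=17

Answer: 17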